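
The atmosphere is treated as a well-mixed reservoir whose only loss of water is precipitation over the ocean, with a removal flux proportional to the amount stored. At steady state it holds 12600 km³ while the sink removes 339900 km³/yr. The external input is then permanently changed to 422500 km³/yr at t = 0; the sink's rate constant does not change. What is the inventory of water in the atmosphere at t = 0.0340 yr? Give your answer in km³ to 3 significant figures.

Residence time τ = M₀/F₀ = 0.03707 yr. The eventual steady state is M_∞ = M₀·(F₁/F₀) = 12600 × 422500/339900 = 15662 km³.
The anomaly ΔM(t) = M(t) − M_∞ decays as ΔM₀·e^(−t/τ) with ΔM₀ = 12600 − 15662 = −3062 km³.
At t = 0.0340 yr, e^(−t/τ) = e^(−0.9172) = 0.3996, so ΔM = −1224 km³ and M = 15662 − 1224 = 14438 km³.

14400 km³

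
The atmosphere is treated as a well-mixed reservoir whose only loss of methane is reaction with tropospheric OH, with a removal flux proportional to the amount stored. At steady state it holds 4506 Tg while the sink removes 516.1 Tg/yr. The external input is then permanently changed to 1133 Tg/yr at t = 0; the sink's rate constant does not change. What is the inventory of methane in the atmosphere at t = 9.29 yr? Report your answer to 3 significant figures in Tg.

8030 Tg

The sink rate constant is k = F₀/M₀ = 516.1/4506 = 0.1145 yr⁻¹.
Solving dM/dt = F₁ − kM with M(0) = M₀ gives M(t) = F₁/k + (M₀ − F₁/k)·e^(−kt).
F₁/k = 1133/0.1145 = 9892.1 Tg; kt = 0.1145 × 9.29 = 1.064, e^(−kt) = 0.3451.
M(9.29) = 9892.1 + (4506 − 9892.1) × 0.3451 = 9892.1 − 1859 = 8033.6 Tg.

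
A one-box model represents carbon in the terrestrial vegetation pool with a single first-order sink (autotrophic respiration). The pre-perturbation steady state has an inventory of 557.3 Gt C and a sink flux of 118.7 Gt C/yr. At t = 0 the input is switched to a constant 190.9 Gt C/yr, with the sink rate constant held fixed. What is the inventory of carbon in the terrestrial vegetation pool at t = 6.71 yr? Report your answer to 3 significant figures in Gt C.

Residence time τ = M₀/F₀ = 4.695 yr. The eventual steady state is M_∞ = M₀·(F₁/F₀) = 557.3 × 190.9/118.7 = 896.28 Gt C.
The anomaly ΔM(t) = M(t) − M_∞ decays as ΔM₀·e^(−t/τ) with ΔM₀ = 557.3 − 896.28 = −339.0 Gt C.
At t = 6.71 yr, e^(−t/τ) = e^(−1.429) = 0.2395, so ΔM = −81.19 Gt C and M = 896.28 − 81.19 = 815.09 Gt C.

815 Gt C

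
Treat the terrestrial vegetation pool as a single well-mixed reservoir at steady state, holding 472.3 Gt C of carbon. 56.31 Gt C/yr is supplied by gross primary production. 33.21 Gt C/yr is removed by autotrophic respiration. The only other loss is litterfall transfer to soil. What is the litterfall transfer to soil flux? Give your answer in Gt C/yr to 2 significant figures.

23 Gt C/yr

At steady state ΣF_in = ΣF_out.
ΣF_in = 56.310 Gt C/yr.
Litterfall transfer to soil flux = ΣF_in − (33.21) = 56.310 − 33.21 = 23.10 Gt C/yr.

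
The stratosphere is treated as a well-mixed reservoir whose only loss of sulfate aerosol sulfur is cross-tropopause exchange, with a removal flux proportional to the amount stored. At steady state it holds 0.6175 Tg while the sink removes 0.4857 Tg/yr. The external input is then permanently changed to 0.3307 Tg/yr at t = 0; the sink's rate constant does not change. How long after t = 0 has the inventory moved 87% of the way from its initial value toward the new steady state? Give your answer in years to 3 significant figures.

τ = M₀/F₀ = 0.6175/0.4857 = 1.271 yr.
The remaining gap fraction is e^(−t/τ); 87% covered ⇒ e^(−t/τ) = 0.130.
t = −τ ln(0.130) = 1.271 × 2.040 = 2.594 yr.

2.59 yr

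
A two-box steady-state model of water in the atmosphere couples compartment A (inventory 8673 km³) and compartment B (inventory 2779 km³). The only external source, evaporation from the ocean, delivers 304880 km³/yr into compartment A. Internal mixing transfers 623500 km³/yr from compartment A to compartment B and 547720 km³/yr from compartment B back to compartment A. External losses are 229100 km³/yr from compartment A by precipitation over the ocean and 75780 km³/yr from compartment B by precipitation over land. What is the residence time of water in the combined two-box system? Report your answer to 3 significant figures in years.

Residence time in the combined system uses the total inventory and the total *external* removal — internal exchanges between the two boxes cancel.
M_total = 8673 + 2779 = 11452 km³.
ΣF_external_out = 229100 + 75780 = 304880 km³/yr.
τ = M_total / ΣF_ext = 11452 / 304880 = 0.03756 yr.

0.0376 yr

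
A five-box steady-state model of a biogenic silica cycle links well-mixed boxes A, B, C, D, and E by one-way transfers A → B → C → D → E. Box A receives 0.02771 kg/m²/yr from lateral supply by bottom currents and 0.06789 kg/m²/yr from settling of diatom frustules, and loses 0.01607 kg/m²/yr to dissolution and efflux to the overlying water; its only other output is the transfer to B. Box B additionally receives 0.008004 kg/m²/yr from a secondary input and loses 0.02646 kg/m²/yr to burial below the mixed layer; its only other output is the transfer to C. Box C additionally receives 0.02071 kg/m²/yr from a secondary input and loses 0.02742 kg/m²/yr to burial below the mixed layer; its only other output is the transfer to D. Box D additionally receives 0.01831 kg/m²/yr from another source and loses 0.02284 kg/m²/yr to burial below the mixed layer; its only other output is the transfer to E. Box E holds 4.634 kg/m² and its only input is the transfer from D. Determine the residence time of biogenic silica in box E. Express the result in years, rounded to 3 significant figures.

Box A: F(A→B) = (0.02771 + 0.06789) − 0.01607 = 0.079530 kg/m²/yr.
Box B: F(B→C) = (0.079530 + 0.008004) − 0.02646 = 0.061074 kg/m²/yr.
Box C: F(C→D) = (0.061074 + 0.02071) − 0.02742 = 0.054364 kg/m²/yr.
Box D: F(D→E) = (0.054364 + 0.01831) − 0.02284 = 0.049834 kg/m²/yr.
Box E throughput = its input = 0.049834 kg/m²/yr; τ = 4.634 / 0.049834 = 92.99 yr.

93.0 yr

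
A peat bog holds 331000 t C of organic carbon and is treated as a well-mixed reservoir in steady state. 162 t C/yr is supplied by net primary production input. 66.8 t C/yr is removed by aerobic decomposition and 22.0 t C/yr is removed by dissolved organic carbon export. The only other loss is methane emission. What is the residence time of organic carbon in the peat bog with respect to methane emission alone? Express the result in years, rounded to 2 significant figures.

At steady state ΣF_in = ΣF_out.
ΣF_in = 162.00 t C/yr.
Methane emission flux = ΣF_in − (66.8 + 22.0) = 162.00 − 88.80 = 73.20 t C/yr.
τ = M / F = 331000 / 73.20 = 4522 yr.

4500 yr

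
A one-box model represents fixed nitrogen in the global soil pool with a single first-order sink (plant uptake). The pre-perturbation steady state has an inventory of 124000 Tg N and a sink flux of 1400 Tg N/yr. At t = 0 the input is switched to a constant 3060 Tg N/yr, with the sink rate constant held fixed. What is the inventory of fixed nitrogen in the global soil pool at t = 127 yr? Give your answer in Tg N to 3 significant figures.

The sink rate constant is k = F₀/M₀ = 1400/124000 = 0.01129 yr⁻¹.
Solving dM/dt = F₁ − kM with M(0) = M₀ gives M(t) = F₁/k + (M₀ − F₁/k)·e^(−kt).
F₁/k = 3060/0.01129 = 271030 Tg N; kt = 0.01129 × 127 = 1.434, e^(−kt) = 0.2384.
M(127) = 271030 + (124000 − 271030) × 0.2384 = 271030 − 35050 = 235980 Tg N.

236000 Tg N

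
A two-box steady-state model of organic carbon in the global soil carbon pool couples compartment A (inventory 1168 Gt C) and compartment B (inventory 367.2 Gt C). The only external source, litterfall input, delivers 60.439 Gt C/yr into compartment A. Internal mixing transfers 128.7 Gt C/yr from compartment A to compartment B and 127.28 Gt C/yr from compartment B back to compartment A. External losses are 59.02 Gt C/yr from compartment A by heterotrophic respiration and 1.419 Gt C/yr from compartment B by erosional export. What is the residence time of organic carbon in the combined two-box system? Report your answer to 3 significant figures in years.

Residence time in the combined system uses the total inventory and the total *external* removal — internal exchanges between the two boxes cancel.
M_total = 1168 + 367.2 = 1535.2 Gt C.
ΣF_external_out = 59.02 + 1.419 = 60.439 Gt C/yr.
τ = M_total / ΣF_ext = 1535.2 / 60.439 = 25.40 yr.

25.4 yr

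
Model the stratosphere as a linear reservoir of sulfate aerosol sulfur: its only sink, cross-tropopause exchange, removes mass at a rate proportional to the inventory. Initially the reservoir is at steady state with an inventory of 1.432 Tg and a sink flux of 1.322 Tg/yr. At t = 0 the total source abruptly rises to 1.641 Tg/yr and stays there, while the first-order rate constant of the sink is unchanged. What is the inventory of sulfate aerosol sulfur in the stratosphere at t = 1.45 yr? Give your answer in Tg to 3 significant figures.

1.69 Tg

Residence time τ = M₀/F₀ = 1.083 yr. The eventual steady state is M_∞ = M₀·(F₁/F₀) = 1.432 × 1.641/1.322 = 1.7775 Tg.
The anomaly ΔM(t) = M(t) − M_∞ decays as ΔM₀·e^(−t/τ) with ΔM₀ = 1.432 − 1.7775 = −0.3455 Tg.
At t = 1.45 yr, e^(−t/τ) = e^(−1.339) = 0.2622, so ΔM = −0.09060 Tg and M = 1.7775 − 0.09060 = 1.6869 Tg.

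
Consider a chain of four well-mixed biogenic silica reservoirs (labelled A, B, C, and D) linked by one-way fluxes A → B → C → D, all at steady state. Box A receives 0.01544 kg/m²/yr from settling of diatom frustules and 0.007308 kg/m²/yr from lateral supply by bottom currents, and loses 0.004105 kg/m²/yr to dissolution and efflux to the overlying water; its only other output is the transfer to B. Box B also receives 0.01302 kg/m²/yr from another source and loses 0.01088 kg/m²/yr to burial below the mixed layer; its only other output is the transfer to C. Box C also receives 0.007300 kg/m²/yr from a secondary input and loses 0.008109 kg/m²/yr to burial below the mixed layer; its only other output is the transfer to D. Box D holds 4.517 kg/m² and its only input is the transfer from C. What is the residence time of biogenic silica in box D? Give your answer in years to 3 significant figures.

Box A: F(A→B) = (0.01544 + 0.007308) − 0.004105 = 0.018643 kg/m²/yr.
Box B: F(B→C) = (0.018643 + 0.01302) − 0.01088 = 0.020783 kg/m²/yr.
Box C: F(C→D) = (0.020783 + 0.007300) − 0.008109 = 0.019974 kg/m²/yr.
Box D throughput = its input = 0.019974 kg/m²/yr; τ = 4.517 / 0.019974 = 226.1 yr.

226 yr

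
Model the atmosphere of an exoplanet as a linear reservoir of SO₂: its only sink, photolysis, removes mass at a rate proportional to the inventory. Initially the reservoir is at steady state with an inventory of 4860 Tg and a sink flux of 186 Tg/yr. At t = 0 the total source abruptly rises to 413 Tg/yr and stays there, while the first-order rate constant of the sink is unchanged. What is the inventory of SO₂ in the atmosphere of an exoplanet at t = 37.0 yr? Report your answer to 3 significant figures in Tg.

9350 Tg

Residence time τ = M₀/F₀ = 26.13 yr. The eventual steady state is M_∞ = M₀·(F₁/F₀) = 4860 × 413/186 = 10791 Tg.
The anomaly ΔM(t) = M(t) − M_∞ decays as ΔM₀·e^(−t/τ) with ΔM₀ = 4860 − 10791 = −5931 Tg.
At t = 37.0 yr, e^(−t/τ) = e^(−1.416) = 0.2427, so ΔM = −1439 Tg and M = 10791 − 1439 = 9351.9 Tg.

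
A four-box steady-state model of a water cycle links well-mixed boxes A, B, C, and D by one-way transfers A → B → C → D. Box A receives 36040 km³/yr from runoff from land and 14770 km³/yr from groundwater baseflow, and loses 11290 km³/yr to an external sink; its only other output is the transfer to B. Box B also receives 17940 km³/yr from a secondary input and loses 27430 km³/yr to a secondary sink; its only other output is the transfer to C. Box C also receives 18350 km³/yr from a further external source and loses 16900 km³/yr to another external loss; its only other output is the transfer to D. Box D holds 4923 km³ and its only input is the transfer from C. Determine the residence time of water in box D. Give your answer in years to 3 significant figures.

0.156 yr

Box A: F(A→B) = (36040 + 14770) − 11290 = 39520 km³/yr.
Box B: F(B→C) = (39520 + 17940) − 27430 = 30030 km³/yr.
Box C: F(C→D) = (30030 + 18350) − 16900 = 31480 km³/yr.
Box D throughput = its input = 31480 km³/yr; τ = 4923 / 31480 = 0.1564 yr.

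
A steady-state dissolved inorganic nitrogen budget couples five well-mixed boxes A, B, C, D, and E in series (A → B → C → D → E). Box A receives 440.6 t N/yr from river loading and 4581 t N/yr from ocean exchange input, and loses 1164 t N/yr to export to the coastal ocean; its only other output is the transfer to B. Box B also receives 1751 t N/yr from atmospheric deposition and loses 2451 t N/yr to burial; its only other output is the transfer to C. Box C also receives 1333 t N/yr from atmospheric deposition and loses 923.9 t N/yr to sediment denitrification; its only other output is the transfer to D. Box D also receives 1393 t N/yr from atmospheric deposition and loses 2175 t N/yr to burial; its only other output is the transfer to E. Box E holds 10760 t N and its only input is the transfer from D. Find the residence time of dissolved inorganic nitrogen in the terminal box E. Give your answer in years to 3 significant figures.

3.86 yr

Box A: F(A→B) = (440.6 + 4581) − 1164 = 3857.6 t N/yr.
Box B: F(B→C) = (3857.6 + 1751) − 2451 = 3157.6 t N/yr.
Box C: F(C→D) = (3157.6 + 1333) − 923.9 = 3566.7 t N/yr.
Box D: F(D→E) = (3566.7 + 1393) − 2175 = 2784.7 t N/yr.
Box E throughput = its input = 2784.7 t N/yr; τ = 10760 / 2784.7 = 3.864 yr.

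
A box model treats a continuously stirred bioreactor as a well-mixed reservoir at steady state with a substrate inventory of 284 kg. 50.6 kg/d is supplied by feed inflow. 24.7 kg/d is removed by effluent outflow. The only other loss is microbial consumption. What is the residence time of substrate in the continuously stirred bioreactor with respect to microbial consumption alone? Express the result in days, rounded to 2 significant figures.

At steady state ΣF_in = ΣF_out.
ΣF_in = 50.600 kg/d.
Microbial consumption flux = ΣF_in − (24.7) = 50.600 − 24.70 = 25.90 kg/d.
τ = M / F = 284 / 25.90 = 10.97 d.

11 d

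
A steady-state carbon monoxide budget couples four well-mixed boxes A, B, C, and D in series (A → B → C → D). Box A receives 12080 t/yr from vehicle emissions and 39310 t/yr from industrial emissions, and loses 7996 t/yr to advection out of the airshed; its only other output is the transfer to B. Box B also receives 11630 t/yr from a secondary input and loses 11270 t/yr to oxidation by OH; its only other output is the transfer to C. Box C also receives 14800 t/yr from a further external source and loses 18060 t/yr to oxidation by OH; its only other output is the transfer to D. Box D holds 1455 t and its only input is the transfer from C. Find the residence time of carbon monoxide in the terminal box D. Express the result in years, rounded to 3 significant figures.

0.0359 yr

Box A: F(A→B) = (12080 + 39310) − 7996 = 43394 t/yr.
Box B: F(B→C) = (43394 + 11630) − 11270 = 43754 t/yr.
Box C: F(C→D) = (43754 + 14800) − 18060 = 40494 t/yr.
Box D throughput = its input = 40494 t/yr; τ = 1455 / 40494 = 0.03593 yr.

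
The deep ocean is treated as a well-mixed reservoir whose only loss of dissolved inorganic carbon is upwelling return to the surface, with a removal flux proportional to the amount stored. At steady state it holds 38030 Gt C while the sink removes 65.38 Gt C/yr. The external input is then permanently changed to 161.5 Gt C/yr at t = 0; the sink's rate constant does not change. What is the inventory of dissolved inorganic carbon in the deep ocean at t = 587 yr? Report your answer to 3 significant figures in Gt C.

τ = M₀/F₀ = 38030/65.38 = 581.7 yr; rate constant k = 1/τ.
New steady state M_∞ = F₁/k = F₁·τ = 161.5 × 581.7 = 93941 Gt C.
M(t) = M_∞ + (M₀ − M_∞)·e^(−t/τ); t/τ = 587/581.7 = 1.009, so e^(−t/τ) = 0.3645.
M(t) = 93941 − 55910 × 0.3645 = 73560 Gt C.

73600 Gt C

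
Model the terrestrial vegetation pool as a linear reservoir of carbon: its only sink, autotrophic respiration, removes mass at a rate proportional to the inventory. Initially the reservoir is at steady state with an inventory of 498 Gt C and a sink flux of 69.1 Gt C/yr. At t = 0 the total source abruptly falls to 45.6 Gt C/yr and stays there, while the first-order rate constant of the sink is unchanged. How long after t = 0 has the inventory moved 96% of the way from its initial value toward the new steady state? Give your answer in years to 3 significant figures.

τ = M₀/F₀ = 498/69.1 = 7.207 yr.
The remaining gap fraction is e^(−t/τ); 96% covered ⇒ e^(−t/τ) = 0.0400.
t = −τ ln(0.0400) = 7.207 × 3.219 = 23.20 yr.

23.2 yr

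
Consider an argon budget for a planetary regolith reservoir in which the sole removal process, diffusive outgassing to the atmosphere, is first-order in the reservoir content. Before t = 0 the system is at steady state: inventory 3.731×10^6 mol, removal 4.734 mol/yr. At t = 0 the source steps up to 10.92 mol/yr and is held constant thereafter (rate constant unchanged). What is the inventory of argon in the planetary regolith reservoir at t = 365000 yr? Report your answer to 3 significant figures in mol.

The sink rate constant is k = F₀/M₀ = 4.734/3.731×10^6 = 1.269×10^-6 yr⁻¹.
Solving dM/dt = F₁ − kM with M(0) = M₀ gives M(t) = F₁/k + (M₀ − F₁/k)·e^(−kt).
F₁/k = 10.92/1.269×10^-6 = 8.6064×10^6 mol; kt = 1.269×10^-6 × 365000 = 0.4631, e^(−kt) = 0.6293.
M(365000) = 8.6064×10^6 + (3.731×10^6 − 8.6064×10^6) × 0.6293 = 8.6064×10^6 − 3.068×10^6 = 5.5382×10^6 mol.

5.54×10^6 mol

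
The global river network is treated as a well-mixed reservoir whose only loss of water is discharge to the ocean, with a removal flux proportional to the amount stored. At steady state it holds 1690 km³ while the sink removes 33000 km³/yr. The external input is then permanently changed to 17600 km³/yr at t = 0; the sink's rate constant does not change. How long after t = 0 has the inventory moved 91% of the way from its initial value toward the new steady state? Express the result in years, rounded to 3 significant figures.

τ = M₀/F₀ = 1690/33000 = 0.05121 yr.
The remaining gap fraction is e^(−t/τ); 91% covered ⇒ e^(−t/τ) = 0.0900.
t = −τ ln(0.0900) = 0.05121 × 2.408 = 0.1233 yr.

0.123 yr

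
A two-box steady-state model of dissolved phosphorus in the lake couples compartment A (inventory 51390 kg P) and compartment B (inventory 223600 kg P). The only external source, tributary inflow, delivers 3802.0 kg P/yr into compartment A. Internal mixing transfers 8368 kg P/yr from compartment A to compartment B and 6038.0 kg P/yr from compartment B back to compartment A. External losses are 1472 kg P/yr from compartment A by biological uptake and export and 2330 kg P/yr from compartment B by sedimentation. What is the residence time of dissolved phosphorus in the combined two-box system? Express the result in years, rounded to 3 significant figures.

Residence time in the combined system uses the total inventory and the total *external* removal — internal exchanges between the two boxes cancel.
M_total = 51390 + 223600 = 274990 kg P.
ΣF_external_out = 1472 + 2330 = 3802.0 kg P/yr.
τ = M_total / ΣF_ext = 274990 / 3802.0 = 72.33 yr.

72.3 yr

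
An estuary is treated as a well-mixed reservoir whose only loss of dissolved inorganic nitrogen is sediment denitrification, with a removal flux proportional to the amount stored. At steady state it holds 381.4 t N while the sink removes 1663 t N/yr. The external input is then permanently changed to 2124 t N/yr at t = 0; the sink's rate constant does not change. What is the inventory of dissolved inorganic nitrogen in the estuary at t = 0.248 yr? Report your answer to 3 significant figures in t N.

Residence time τ = M₀/F₀ = 0.2293 yr. The eventual steady state is M_∞ = M₀·(F₁/F₀) = 381.4 × 2124/1663 = 487.13 t N.
The anomaly ΔM(t) = M(t) − M_∞ decays as ΔM₀·e^(−t/τ) with ΔM₀ = 381.4 − 487.13 = −105.7 t N.
At t = 0.248 yr, e^(−t/τ) = e^(−1.081) = 0.3391, so ΔM = −35.86 t N and M = 487.13 − 35.86 = 451.27 t N.

451 t N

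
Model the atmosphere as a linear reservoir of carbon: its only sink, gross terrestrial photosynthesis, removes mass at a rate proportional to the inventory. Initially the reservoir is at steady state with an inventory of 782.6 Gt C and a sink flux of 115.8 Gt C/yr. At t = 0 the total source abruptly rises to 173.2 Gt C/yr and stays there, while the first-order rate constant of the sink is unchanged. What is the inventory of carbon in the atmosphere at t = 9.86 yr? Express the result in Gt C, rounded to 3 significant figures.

1080 Gt C

The sink rate constant is k = F₀/M₀ = 115.8/782.6 = 0.1480 yr⁻¹.
Solving dM/dt = F₁ − kM with M(0) = M₀ gives M(t) = F₁/k + (M₀ − F₁/k)·e^(−kt).
F₁/k = 173.2/0.1480 = 1170.5 Gt C; kt = 0.1480 × 9.86 = 1.459, e^(−kt) = 0.2325.
M(9.86) = 1170.5 + (782.6 − 1170.5) × 0.2325 = 1170.5 − 90.18 = 1080.3 Gt C.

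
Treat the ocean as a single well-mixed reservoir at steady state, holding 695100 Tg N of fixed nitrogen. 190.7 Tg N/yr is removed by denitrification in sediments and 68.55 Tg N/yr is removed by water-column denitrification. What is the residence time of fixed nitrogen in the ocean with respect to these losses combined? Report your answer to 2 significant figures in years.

Total removal = 190.7 + 68.55 = 259.25 Tg N/yr.
τ = M / ΣF_out = 695100 / 259.25 = 2681 yr.

2700 yr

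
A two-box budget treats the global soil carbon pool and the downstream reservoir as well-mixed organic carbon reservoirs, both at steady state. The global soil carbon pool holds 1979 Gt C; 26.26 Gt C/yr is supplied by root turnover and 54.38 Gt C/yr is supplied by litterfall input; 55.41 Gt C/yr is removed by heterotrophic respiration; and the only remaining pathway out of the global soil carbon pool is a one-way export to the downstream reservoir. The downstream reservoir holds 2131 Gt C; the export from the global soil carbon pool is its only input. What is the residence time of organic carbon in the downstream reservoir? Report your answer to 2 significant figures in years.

Balance the global soil carbon pool: ΣF_in = 26.26 + 54.38 = 80.640 Gt C/yr.
Export to the downstream reservoir = ΣF_in − (55.41) = 25.230 Gt C/yr.
At steady state the output of the downstream reservoir equals its input, 25.230 Gt C/yr.
τ = M / F = 2131 / 25.230 = 84.46 yr.

84 yr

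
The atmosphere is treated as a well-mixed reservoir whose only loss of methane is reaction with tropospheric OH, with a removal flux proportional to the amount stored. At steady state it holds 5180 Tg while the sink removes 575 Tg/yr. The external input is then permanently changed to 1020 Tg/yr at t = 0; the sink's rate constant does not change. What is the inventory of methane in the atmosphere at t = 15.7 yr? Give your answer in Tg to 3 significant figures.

τ = M₀/F₀ = 5180/575 = 9.009 yr; rate constant k = 1/τ.
New steady state M_∞ = F₁/k = F₁·τ = 1020 × 9.009 = 9188.9 Tg.
M(t) = M_∞ + (M₀ − M_∞)·e^(−t/τ); t/τ = 15.7/9.009 = 1.743, so e^(−t/τ) = 0.1750.
M(t) = 9188.9 − 4009 × 0.1750 = 8487.2 Tg.

8490 Tg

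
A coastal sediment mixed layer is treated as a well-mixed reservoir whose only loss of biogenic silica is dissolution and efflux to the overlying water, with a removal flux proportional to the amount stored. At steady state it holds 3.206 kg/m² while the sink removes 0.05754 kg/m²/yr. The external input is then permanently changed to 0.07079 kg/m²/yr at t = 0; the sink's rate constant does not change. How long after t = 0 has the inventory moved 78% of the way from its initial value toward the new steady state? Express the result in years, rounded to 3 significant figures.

τ = M₀/F₀ = 3.206/0.05754 = 55.72 yr.
The remaining gap fraction is e^(−t/τ); 78% covered ⇒ e^(−t/τ) = 0.220.
t = −τ ln(0.220) = 55.72 × 1.514 = 84.36 yr.

84.4 yr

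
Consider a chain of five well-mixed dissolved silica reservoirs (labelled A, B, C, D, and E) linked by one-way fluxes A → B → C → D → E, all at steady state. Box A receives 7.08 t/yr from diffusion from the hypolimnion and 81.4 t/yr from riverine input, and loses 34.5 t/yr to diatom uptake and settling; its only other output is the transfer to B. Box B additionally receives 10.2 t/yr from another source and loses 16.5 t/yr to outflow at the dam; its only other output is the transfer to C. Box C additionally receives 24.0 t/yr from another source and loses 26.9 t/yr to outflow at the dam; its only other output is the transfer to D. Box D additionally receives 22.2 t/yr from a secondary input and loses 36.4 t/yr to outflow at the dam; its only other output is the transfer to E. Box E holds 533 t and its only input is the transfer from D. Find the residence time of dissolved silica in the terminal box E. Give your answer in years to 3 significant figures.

17.4 yr

Box A: F(A→B) = (7.08 + 81.4) − 34.5 = 53.980 t/yr.
Box B: F(B→C) = (53.980 + 10.2) − 16.5 = 47.680 t/yr.
Box C: F(C→D) = (47.680 + 24.0) − 26.9 = 44.780 t/yr.
Box D: F(D→E) = (44.780 + 22.2) − 36.4 = 30.580 t/yr.
Box E throughput = its input = 30.580 t/yr; τ = 533 / 30.580 = 17.43 yr.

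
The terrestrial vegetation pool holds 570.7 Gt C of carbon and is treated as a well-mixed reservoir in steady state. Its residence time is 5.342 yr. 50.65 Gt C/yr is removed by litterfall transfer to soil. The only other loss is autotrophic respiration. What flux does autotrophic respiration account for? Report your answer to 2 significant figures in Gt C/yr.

56 Gt C/yr

Total removal F = M/τ = 570.7 / 5.342 = 106.8 Gt C/yr.
Autotrophic respiration = F − (50.65) = 106.8 − 50.65 = 56.18 Gt C/yr.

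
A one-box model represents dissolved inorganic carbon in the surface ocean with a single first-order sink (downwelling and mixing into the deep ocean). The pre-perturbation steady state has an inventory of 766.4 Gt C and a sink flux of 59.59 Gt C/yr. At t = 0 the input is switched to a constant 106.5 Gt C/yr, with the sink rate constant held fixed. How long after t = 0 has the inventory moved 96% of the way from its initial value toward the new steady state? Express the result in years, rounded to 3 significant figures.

τ = M₀/F₀ = 766.4/59.59 = 12.86 yr.
The remaining gap fraction is e^(−t/τ); 96% covered ⇒ e^(−t/τ) = 0.0400.
t = −τ ln(0.0400) = 12.86 × 3.219 = 41.40 yr.

41.4 yr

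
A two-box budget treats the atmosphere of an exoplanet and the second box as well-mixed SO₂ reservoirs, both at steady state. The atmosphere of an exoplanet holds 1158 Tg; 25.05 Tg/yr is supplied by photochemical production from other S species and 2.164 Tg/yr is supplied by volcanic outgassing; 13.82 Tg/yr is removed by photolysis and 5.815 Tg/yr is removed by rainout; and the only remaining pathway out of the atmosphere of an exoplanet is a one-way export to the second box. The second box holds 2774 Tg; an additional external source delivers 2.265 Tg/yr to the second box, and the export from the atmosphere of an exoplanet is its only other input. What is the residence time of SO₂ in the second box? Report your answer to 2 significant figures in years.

Balance the atmosphere of an exoplanet: ΣF_in = 25.05 + 2.164 = 27.214 Tg/yr.
Export to the second box = ΣF_in − (13.82 + 5.815) = 7.5790 Tg/yr.
Total input to the second box = 7.5790 + 2.265 = 9.8440 Tg/yr; at steady state this equals its total output.
τ = M / F = 2774 / 9.8440 = 281.8 yr.

280 yr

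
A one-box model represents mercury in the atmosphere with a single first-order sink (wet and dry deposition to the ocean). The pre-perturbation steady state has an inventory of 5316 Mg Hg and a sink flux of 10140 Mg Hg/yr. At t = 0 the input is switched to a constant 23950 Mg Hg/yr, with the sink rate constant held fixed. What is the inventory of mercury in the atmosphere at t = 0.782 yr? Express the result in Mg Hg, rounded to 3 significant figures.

Residence time τ = M₀/F₀ = 0.5243 yr. The eventual steady state is M_∞ = M₀·(F₁/F₀) = 5316 × 23950/10140 = 12556 Mg Hg.
The anomaly ΔM(t) = M(t) − M_∞ decays as ΔM₀·e^(−t/τ) with ΔM₀ = 5316 − 12556 = −7240 Mg Hg.
At t = 0.782 yr, e^(−t/τ) = e^(−1.492) = 0.2250, so ΔM = −1629 Mg Hg and M = 12556 − 1629 = 10927 Mg Hg.

10900 Mg Hg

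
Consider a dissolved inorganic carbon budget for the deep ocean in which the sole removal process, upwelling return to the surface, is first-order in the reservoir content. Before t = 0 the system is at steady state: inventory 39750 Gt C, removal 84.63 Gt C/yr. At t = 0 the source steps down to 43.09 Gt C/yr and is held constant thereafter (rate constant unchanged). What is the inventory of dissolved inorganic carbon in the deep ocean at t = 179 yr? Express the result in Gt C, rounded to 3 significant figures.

33600 Gt C

Residence time τ = M₀/F₀ = 469.7 yr. The eventual steady state is M_∞ = M₀·(F₁/F₀) = 39750 × 43.09/84.63 = 20239 Gt C.
The anomaly ΔM(t) = M(t) − M_∞ decays as ΔM₀·e^(−t/τ) with ΔM₀ = 39750 − 20239 = 19510 Gt C.
At t = 179 yr, e^(−t/τ) = e^(−0.3811) = 0.6831, so ΔM = 13330 Gt C and M = 20239 + 13330 = 33567 Gt C.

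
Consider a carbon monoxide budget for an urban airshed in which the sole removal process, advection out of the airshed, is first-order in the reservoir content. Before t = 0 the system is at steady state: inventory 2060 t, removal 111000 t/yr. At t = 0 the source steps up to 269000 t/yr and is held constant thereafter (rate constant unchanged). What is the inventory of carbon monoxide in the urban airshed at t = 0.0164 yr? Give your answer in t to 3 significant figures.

The sink rate constant is k = F₀/M₀ = 111000/2060 = 53.88 yr⁻¹.
Solving dM/dt = F₁ − kM with M(0) = M₀ gives M(t) = F₁/k + (M₀ − F₁/k)·e^(−kt).
F₁/k = 269000/53.88 = 4992.3 t; kt = 53.88 × 0.0164 = 0.8837, e^(−kt) = 0.4133.
M(0.0164) = 4992.3 + (2060 − 4992.3) × 0.4133 = 4992.3 − 1212 = 3780.5 t.

3780 t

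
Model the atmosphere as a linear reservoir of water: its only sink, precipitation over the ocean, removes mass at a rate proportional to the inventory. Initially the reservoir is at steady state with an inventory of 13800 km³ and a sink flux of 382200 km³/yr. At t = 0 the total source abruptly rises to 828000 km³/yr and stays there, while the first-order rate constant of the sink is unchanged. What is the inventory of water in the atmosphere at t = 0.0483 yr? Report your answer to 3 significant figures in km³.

The sink rate constant is k = F₀/M₀ = 382200/13800 = 27.70 yr⁻¹.
Solving dM/dt = F₁ − kM with M(0) = M₀ gives M(t) = F₁/k + (M₀ − F₁/k)·e^(−kt).
F₁/k = 828000/27.70 = 29896 km³; kt = 27.70 × 0.0483 = 1.338, e^(−kt) = 0.2624.
M(0.0483) = 29896 + (13800 − 29896) × 0.2624 = 29896 − 4224 = 25672 km³.

25700 km³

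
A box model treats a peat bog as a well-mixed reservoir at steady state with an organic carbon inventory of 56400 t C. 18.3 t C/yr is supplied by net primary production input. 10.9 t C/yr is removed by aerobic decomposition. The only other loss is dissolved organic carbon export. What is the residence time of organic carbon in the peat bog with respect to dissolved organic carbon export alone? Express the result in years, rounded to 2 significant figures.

7600 yr

At steady state ΣF_in = ΣF_out.
ΣF_in = 18.300 t C/yr.
Dissolved organic carbon export flux = ΣF_in − (10.9) = 18.300 − 10.90 = 7.400 t C/yr.
τ = M / F = 56400 / 7.400 = 7622 yr.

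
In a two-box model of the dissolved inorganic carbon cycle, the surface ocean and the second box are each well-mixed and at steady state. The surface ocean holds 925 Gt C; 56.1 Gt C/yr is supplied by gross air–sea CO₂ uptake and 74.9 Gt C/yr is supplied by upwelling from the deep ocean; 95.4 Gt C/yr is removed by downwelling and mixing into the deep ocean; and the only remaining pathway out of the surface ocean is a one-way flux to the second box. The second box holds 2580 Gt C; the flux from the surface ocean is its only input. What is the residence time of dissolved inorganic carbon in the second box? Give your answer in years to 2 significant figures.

Balance the surface ocean: ΣF_in = 56.1 + 74.9 = 131.00 Gt C/yr.
Flux to the second box = ΣF_in − (95.4) = 35.600 Gt C/yr.
At steady state the output of the second box equals its input, 35.600 Gt C/yr.
τ = M / F = 2580 / 35.600 = 72.47 yr.

72 yr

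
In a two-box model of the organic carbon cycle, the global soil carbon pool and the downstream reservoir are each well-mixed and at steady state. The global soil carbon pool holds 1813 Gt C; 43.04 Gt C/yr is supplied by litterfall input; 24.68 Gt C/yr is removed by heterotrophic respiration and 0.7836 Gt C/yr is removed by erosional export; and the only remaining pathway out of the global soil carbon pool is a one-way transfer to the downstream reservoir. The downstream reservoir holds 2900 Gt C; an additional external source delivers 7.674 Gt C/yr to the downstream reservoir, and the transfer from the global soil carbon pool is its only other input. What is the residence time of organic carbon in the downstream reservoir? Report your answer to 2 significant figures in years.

Balance the global soil carbon pool: ΣF_in = 43.040 Gt C/yr.
Transfer to the downstream reservoir = ΣF_in − (24.68 + 0.7836) = 17.576 Gt C/yr.
Total input to the downstream reservoir = 17.576 + 7.674 = 25.250 Gt C/yr; at steady state this equals its total output.
τ = M / F = 2900 / 25.250 = 114.8 yr.

110 yr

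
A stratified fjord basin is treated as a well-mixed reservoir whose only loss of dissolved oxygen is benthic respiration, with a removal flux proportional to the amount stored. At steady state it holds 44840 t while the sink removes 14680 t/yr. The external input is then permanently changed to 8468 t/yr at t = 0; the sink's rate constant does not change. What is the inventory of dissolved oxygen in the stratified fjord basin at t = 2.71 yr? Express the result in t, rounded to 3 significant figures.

The sink rate constant is k = F₀/M₀ = 14680/44840 = 0.3274 yr⁻¹.
Solving dM/dt = F₁ − kM with M(0) = M₀ gives M(t) = F₁/k + (M₀ − F₁/k)·e^(−kt).
F₁/k = 8468/0.3274 = 25865 t; kt = 0.3274 × 2.71 = 0.8872, e^(−kt) = 0.4118.
M(2.71) = 25865 + (44840 − 25865) × 0.4118 = 25865 + 7814 = 33679 t.

33700 t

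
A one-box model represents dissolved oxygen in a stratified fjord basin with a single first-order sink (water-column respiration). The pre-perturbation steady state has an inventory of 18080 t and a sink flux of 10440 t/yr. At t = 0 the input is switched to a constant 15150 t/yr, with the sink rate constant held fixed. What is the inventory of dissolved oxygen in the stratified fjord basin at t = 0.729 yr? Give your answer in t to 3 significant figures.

The sink rate constant is k = F₀/M₀ = 10440/18080 = 0.5774 yr⁻¹.
Solving dM/dt = F₁ − kM with M(0) = M₀ gives M(t) = F₁/k + (M₀ − F₁/k)·e^(−kt).
F₁/k = 15150/0.5774 = 26237 t; kt = 0.5774 × 0.729 = 0.4209, e^(−kt) = 0.6564.
M(0.729) = 26237 + (18080 − 26237) × 0.6564 = 26237 − 5354 = 20882 t.

20900 t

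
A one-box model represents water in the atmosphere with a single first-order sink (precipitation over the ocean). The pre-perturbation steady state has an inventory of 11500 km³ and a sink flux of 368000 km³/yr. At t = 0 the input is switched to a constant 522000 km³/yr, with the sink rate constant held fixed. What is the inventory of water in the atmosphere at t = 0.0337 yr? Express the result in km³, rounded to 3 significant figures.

14700 km³

τ = M₀/F₀ = 11500/368000 = 0.03125 yr; rate constant k = 1/τ.
New steady state M_∞ = F₁/k = F₁·τ = 522000 × 0.03125 = 16312 km³.
M(t) = M_∞ + (M₀ − M_∞)·e^(−t/τ); t/τ = 0.0337/0.03125 = 1.078, so e^(−t/τ) = 0.3401.
M(t) = 16312 − 4812 × 0.3401 = 14676 km³.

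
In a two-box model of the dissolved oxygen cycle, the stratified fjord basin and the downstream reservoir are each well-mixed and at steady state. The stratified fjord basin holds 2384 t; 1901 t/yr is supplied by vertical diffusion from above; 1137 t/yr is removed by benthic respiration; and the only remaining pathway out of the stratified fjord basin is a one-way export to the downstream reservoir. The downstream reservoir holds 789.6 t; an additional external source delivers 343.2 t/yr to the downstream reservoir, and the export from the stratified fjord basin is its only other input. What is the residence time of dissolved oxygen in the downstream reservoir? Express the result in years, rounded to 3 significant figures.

0.713 yr

Balance the stratified fjord basin: ΣF_in = 1901.0 t/yr.
Export to the downstream reservoir = ΣF_in − (1137) = 764.00 t/yr.
Total input to the downstream reservoir = 764.00 + 343.2 = 1107.2 t/yr; at steady state this equals its total output.
τ = M / F = 789.6 / 1107.2 = 0.7132 yr.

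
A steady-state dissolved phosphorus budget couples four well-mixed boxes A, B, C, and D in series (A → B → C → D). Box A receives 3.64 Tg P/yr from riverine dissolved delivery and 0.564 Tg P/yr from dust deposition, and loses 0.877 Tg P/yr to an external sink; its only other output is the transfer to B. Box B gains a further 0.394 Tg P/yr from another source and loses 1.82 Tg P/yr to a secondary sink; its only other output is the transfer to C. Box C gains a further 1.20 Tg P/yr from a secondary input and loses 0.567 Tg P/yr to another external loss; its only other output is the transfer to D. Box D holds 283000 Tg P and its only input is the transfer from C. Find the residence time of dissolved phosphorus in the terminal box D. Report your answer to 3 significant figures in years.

112000 yr

Box A: F(A→B) = (3.64 + 0.564) − 0.877 = 3.3270 Tg P/yr.
Box B: F(B→C) = (3.3270 + 0.394) − 1.82 = 1.9010 Tg P/yr.
Box C: F(C→D) = (1.9010 + 1.20) − 0.567 = 2.5340 Tg P/yr.
Box D throughput = its input = 2.5340 Tg P/yr; τ = 283000 / 2.5340 = 111700 yr.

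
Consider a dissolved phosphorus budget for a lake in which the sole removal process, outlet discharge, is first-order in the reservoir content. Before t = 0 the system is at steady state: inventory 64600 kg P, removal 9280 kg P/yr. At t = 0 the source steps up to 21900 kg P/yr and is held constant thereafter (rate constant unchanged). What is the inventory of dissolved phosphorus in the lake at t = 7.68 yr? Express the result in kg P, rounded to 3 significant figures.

123000 kg P

Residence time τ = M₀/F₀ = 6.961 yr. The eventual steady state is M_∞ = M₀·(F₁/F₀) = 64600 × 21900/9280 = 152450 kg P.
The anomaly ΔM(t) = M(t) − M_∞ decays as ΔM₀·e^(−t/τ) with ΔM₀ = 64600 − 152450 = −87850 kg P.
At t = 7.68 yr, e^(−t/τ) = e^(−1.103) = 0.3318, so ΔM = −29150 kg P and M = 152450 − 29150 = 123300 kg P.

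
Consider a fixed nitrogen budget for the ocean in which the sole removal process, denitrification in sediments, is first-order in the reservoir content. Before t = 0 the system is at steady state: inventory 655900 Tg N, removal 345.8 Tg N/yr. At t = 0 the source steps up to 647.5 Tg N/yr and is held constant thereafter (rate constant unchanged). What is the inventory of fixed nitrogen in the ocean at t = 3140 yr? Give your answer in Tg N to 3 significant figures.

1.12×10^6 Tg N

τ = M₀/F₀ = 655900/345.8 = 1897 yr; rate constant k = 1/τ.
New steady state M_∞ = F₁/k = F₁·τ = 647.5 × 1897 = 1.2282×10^6 Tg N.
M(t) = M_∞ + (M₀ − M_∞)·e^(−t/τ); t/τ = 3140/1897 = 1.655, so e^(−t/τ) = 0.1910.
M(t) = 1.2282×10^6 − 572300 × 0.1910 = 1.1188×10^6 Tg N.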